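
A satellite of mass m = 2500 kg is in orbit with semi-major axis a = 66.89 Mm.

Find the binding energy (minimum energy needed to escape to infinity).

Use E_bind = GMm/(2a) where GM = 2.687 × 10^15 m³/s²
a = 66.89 Mm = 6.689 × 10^7 m
GM = 2.687 × 10^15 m³/s²
m = 2500 kg
GMm = 2.687 × 10^15 × 2500 = 6.7175 × 10^18 m³·kg/s²
2a = 1.3378 × 10^8 m
E_bind = GMm/(2a) = 5.0213 × 10^10 J ≈ 50.21 GJ

Final answer: 50.21 GJ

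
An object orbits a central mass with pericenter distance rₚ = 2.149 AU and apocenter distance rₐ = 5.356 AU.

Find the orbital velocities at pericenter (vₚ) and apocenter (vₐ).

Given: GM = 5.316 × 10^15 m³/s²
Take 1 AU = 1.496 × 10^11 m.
rₚ = 2.149 AU = 3.2149 × 10^11 m
rₐ = 5.356 AU = 8.01258 × 10^11 m
GM = 5.316 × 10^15 m³/s²
a = (rₚ + rₐ)/2 = 5.61374 × 10^11 m
Vis-viva: v² = GM (2/r − 1/a)
vₚ² = 5.316 × 10^15 × (6.22103 × 10^-12 − 1.78134 × 10^-12) = 23601.3 m²/s²
vₚ = 153.627 m/s ≈ 153.6 m/s
vₐ² = 5.316 × 10^15 × (2.49608 × 10^-12 − 1.78134 × 10^-12) = 3799.52 m²/s²
vₐ = 61.6402 m/s ≈ 61.64 m/s

Final answer: vₚ = 153.6 m/s, vₐ = 61.64 m/s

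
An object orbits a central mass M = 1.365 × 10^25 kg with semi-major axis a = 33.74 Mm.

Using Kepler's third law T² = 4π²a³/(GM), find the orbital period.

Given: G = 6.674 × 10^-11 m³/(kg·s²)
M = 1.365 × 10^25 kg
GM = G × M = 6.674 × 10^-11 × 1.365 × 10^25 = 9.11001 × 10^14 m³/s²
a = 33.74 Mm = 3.374 × 10^7 m
a³ = 3.84092 × 10^22 m³
T = 2π √(a³/GM) = 2π √((3.84092 × 10^22) / (9.11001 × 10^14)) = 2π × 6493.19 s
T = 40797.9 s ≈ 11.33 hours

Final answer: 11.33 hours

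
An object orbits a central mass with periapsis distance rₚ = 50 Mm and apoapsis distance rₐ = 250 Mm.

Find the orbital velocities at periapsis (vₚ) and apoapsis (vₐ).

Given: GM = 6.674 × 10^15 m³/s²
rₚ = 50 Mm = 5 × 10^7 m
rₐ = 250 Mm = 2.5 × 10^8 m
GM = 6.674 × 10^15 m³/s²
a = (rₚ + rₐ)/2 = 1.5 × 10^8 m
Vis-viva: v² = GM (2/r − 1/a)
vₚ² = 6.674 × 10^15 × (4 × 10^-8 − 6.66667 × 10^-9) = 2.22467 × 10^8 m²/s²
vₚ = 14915.3 m/s ≈ 14.92 km/s
vₐ² = 6.674 × 10^15 × (8 × 10^-9 − 6.66667 × 10^-9) = 8.89867 × 10^6 m²/s²
vₐ = 2983.06 m/s ≈ 2.983 km/s

Final answer: vₚ = 14.92 km/s, vₐ = 2.983 km/s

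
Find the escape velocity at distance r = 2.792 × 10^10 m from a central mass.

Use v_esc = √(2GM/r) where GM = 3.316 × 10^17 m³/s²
r = 2.792 × 10^10 m
GM = 3.316 × 10^17 m³/s²
2GM/r = 2 × (3.316 × 10^17) / (2.792 × 10^10) = 2.37536 × 10^7 m²/s²
v_esc = √(2GM/r) = 4873.76 m/s ≈ 4.874 km/s

Final answer: 4.874 km/s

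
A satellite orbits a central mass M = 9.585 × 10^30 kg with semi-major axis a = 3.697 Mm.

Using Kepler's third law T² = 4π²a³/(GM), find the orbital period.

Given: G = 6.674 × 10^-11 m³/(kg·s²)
M = 9.585 × 10^30 kg
GM = G × M = 6.674 × 10^-11 × 9.585 × 10^30 = 6.39703 × 10^20 m³/s²
a = 3.697 Mm = 3.697 × 10^6 m
a³ = 5.05299 × 10^19 m³
T = 2π √(a³/GM) = 2π √((5.05299 × 10^19) / (6.39703 × 10^20)) = 2π × 0.281051 s
T = 1.7659 s ≈ 1.766 seconds

Final answer: 1.766 seconds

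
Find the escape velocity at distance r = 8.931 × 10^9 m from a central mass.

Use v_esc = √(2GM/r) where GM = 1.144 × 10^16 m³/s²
r = 8.931 × 10^9 m
GM = 1.144 × 10^16 m³/s²
2GM/r = 2 × (1.144 × 10^16) / (8.931 × 10^9) = 2.56186 × 10^6 m²/s²
v_esc = √(2GM/r) = 1600.58 m/s ≈ 1.601 km/s

Final answer: 1.601 km/s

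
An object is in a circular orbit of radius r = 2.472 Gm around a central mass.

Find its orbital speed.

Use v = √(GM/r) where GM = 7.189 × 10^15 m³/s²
r = 2.472 Gm = 2.472 × 10^9 m
GM = 7.189 × 10^15 m³/s²
GM/r = (7.189 × 10^15) / (2.472 × 10^9) = 2.90817 × 10^6 m²/s²
v = √(GM/r) = 1705.34 m/s ≈ 1.705 km/s

Final answer: 1.705 km/s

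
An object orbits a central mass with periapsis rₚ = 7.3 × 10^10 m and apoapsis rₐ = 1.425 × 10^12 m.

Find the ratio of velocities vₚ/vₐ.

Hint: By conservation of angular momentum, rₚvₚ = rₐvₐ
rₚ = 7.3 × 10^10 m
rₐ = 1.425 × 10^12 m
rₚvₚ = rₐvₐ  ⇒  vₚ/vₐ = rₐ/rₚ
vₚ/vₐ = (1.425 × 10^12) / (7.3 × 10^10) = 19.5205

Final answer: vₚ/vₐ = 19.52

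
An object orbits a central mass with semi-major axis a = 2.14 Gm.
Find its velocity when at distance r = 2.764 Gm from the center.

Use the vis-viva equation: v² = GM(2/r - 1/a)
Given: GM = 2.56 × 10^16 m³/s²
a = 2.14 Gm = 2.14 × 10^9 m
r = 2.764 Gm = 2.764 × 10^9 m
GM = 2.56 × 10^16 m³/s²
2/r − 1/a = 7.23589 × 10^-10 − 4.6729 × 10^-10 = 2.56299 × 10^-10 m⁻¹
v² = GM (2/r − 1/a) = 6.56126 × 10^6 m²/s²
v = 2561.5 m/s ≈ 2.561 km/s

Final answer: 2.561 km/s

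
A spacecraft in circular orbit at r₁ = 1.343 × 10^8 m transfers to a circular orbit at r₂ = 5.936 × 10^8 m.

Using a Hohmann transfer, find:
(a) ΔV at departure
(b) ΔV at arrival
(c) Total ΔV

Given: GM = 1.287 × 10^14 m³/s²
r₁ = 1.343 × 10^8 m
r₂ = 5.936 × 10^8 m
GM = 1.287 × 10^14 m³/s²
Transfer ellipse: a_t = (r₁ + r₂)/2 = 3.6395 × 10^8 m
Circular speed at r₁: v₁ = √(GM/r₁) = 978.929 m/s
Transfer speed at r₁ (periapsis): v₁ₜ = √(GM(2/r₁ − 1/a_t)) = 1250.19 m/s
(a) ΔV₁ = v₁ₜ − v₁ = 271.265 m/s ≈ 271.3 m/s
Circular speed at r₂: v₂ = √(GM/r₂) = 465.631 m/s
Transfer speed at r₂ (apoapsis): v₂ₜ = √(GM(2/r₂ − 1/a_t)) = 282.852 m/s
(b) ΔV₂ = v₂ − v₂ₜ = 182.779 m/s ≈ 182.8 m/s
(c) ΔV_total = ΔV₁ + ΔV₂ = 454.044 m/s ≈ 454 m/s

Final answer:
(a) ΔV₁ = 271.3 m/s
(b) ΔV₂ = 182.8 m/s
(c) ΔV_total = 454 m/s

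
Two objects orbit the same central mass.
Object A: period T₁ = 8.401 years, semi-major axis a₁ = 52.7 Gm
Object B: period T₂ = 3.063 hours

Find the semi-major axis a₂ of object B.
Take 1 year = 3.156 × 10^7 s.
T₁ = 8.401 years = 2.65136 × 10^8 s
T₂ = 3.063 hours = 11026.8 s
a₁ = 52.7 Gm = 5.27 × 10^10 m
Kepler's third law: (T₂/T₁)² = (a₂/a₁)³  ⇒  a₂ = a₁ (T₂/T₁)^(2/3)
T₂/T₁ = 4.15893 × 10^-5
(T₂/T₁)^(2/3) = 0.00120039
a₂ = 5.27 × 10^10 m × 0.00120039 = 6.32604 × 10^7 m ≈ 63.26 Mm

Final answer: a₂ = 63.26 Mm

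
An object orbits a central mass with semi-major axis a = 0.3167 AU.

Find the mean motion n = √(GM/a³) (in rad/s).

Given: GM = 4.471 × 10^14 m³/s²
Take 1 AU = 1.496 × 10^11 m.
a = 0.3167 AU = 4.73783 × 10^10 m
GM = 4.471 × 10^14 m³/s²
a³ = 1.0635 × 10^32 m³
GM/a³ = (4.471 × 10^14) / (1.0635 × 10^32) = 4.20403 × 10^-18 s⁻²
n = √(GM/a³) = 2.05037 × 10^-9 rad/s ≈ 2.05 × 10^-9 rad/s

Final answer: n = 2.05 × 10^-9 rad/s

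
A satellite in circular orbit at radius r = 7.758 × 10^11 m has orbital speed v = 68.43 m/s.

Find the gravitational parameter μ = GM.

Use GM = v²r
r = 7.758 × 10^11 m
v = 68.43 m/s
v² = 4682.66 m²/s²
GM = v²r = 4682.66 × 7.758 × 10^11 = 3.63281 × 10^15 m³/s²
GM ≈ 3.633 × 10^15 m³/s²

Final answer: GM = 3.633 × 10^15 m³/s²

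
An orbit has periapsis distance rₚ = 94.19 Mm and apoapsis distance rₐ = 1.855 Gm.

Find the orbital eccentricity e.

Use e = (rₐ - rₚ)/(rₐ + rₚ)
rₚ = 94.19 Mm = 9.419 × 10^7 m
rₐ = 1.855 Gm = 1.855 × 10^9 m
rₐ − rₚ = 1.76081 × 10^9 m
rₐ + rₚ = 1.94919 × 10^9 m
e = (rₐ − rₚ)/(rₐ + rₚ) = 0.903355

Final answer: e = 0.9034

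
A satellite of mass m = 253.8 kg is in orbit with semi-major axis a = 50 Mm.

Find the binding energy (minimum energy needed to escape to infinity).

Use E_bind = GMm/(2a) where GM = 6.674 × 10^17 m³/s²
a = 50 Mm = 5 × 10^7 m
GM = 6.674 × 10^17 m³/s²
m = 253.8 kg
GMm = 6.674 × 10^17 × 253.8 = 1.69386 × 10^20 m³·kg/s²
2a = 1 × 10^8 m
E_bind = GMm/(2a) = 1.69386 × 10^12 J ≈ 1.694 TJ

Final answer: 1.694 TJ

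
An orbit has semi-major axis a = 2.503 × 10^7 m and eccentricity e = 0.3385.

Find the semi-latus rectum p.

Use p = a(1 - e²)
a = 2.503 × 10^7 m
e = 0.3385,  e² = 0.114582,  1 − e² = 0.885418
p = a(1 − e²) = 2.503 × 10^7 m × 0.885418 = 2.2162 × 10^7 m ≈ 2.216 × 10^7 m

Final answer: p = 2.216 × 10^7 m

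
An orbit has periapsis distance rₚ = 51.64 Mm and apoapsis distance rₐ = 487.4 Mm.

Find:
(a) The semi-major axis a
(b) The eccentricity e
rₚ = 51.64 Mm = 5.164 × 10^7 m
rₐ = 487.4 Mm = 4.874 × 10^8 m
(a) a = (rₚ + rₐ)/2 = 2.6952 × 10^8 m ≈ 269.5 Mm
(b) e = (rₐ − rₚ)/(rₐ + rₚ) = (4.3576 × 10^8) / (5.3904 × 10^8) = 0.8084

Final answer:
(a) a = 269.5 Mm
(b) e = 0.8084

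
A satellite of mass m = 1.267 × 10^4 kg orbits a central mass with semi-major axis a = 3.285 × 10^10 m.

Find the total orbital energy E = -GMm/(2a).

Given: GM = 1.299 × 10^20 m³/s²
a = 3.285 × 10^10 m
GM = 1.299 × 10^20 m³/s²
2a = 6.57 × 10^10 m
GMm = 1.299 × 10^20 × 12670 = 1.64583 × 10^24 m³·kg/s²
E = −GMm/(2a) = -2.50507 × 10^13 J ≈ -25.05 TJ

Final answer: -25.05 TJ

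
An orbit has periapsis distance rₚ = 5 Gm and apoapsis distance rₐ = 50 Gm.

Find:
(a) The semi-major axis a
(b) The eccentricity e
rₚ = 5 Gm = 5 × 10^9 m
rₐ = 50 Gm = 5 × 10^10 m
(a) a = (rₚ + rₐ)/2 = 2.75 × 10^10 m ≈ 27.5 Gm
(b) e = (rₐ − rₚ)/(rₐ + rₚ) = (4.5 × 10^10) / (5.5 × 10^10) = 0.818182

Final answer:
(a) a = 27.5 Gm
(b) e = 0.8182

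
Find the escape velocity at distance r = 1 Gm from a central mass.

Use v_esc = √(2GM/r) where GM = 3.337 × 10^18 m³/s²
r = 1 Gm = 1 × 10^9 m
GM = 3.337 × 10^18 m³/s²
2GM/r = 2 × (3.337 × 10^18) / (1 × 10^9) = 6.674 × 10^9 m²/s²
v_esc = √(2GM/r) = 81694.6 m/s ≈ 81.69 km/s

Final answer: 81.69 km/s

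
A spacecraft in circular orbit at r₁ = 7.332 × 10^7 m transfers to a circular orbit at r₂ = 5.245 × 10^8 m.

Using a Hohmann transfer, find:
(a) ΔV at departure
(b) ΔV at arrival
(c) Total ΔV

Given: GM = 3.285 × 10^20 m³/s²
r₁ = 7.332 × 10^7 m
r₂ = 5.245 × 10^8 m
GM = 3.285 × 10^20 m³/s²
Transfer ellipse: a_t = (r₁ + r₂)/2 = 2.9891 × 10^8 m
Circular speed at r₁: v₁ = √(GM/r₁) = 2.11669 × 10^6 m/s
Transfer speed at r₁ (periapsis): v₁ₜ = √(GM(2/r₁ − 1/a_t)) = 2.80388 × 10^6 m/s
(a) ΔV₁ = v₁ₜ − v₁ = 687191 m/s ≈ 687.2 km/s
Circular speed at r₂: v₂ = √(GM/r₂) = 791398 m/s
Transfer speed at r₂ (apoapsis): v₂ₜ = √(GM(2/r₂ − 1/a_t)) = 391955 m/s
(b) ΔV₂ = v₂ − v₂ₜ = 399443 m/s ≈ 399.4 km/s
(c) ΔV_total = ΔV₁ + ΔV₂ = 1.08663 × 10^6 m/s ≈ 1087 km/s

Final answer:
(a) ΔV₁ = 687.2 km/s
(b) ΔV₂ = 399.4 km/s
(c) ΔV_total = 1087 km/s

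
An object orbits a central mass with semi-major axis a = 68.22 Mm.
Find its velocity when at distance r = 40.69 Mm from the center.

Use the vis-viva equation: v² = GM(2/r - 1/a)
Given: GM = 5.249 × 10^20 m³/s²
a = 68.22 Mm = 6.822 × 10^7 m
r = 40.69 Mm = 4.069 × 10^7 m
GM = 5.249 × 10^20 m³/s²
2/r − 1/a = 4.91521 × 10^-8 − 1.46585 × 10^-8 = 3.44937 × 10^-8 m⁻¹
v² = GM (2/r − 1/a) = 1.81057 × 10^13 m²/s²
v = 4.25508 × 10^6 m/s ≈ 4255 km/s

Final answer: 4255 km/s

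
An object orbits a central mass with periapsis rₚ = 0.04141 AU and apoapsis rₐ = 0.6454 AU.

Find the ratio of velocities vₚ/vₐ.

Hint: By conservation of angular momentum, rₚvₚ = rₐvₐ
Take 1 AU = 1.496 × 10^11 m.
rₚ = 0.04141 AU = 6.19494 × 10^9 m
rₐ = 0.6454 AU = 9.65518 × 10^10 m
rₚvₚ = rₐvₐ  ⇒  vₚ/vₐ = rₐ/rₚ
vₚ/vₐ = (9.65518 × 10^10) / (6.19494 × 10^9) = 15.5856

Final answer: vₚ/vₐ = 15.59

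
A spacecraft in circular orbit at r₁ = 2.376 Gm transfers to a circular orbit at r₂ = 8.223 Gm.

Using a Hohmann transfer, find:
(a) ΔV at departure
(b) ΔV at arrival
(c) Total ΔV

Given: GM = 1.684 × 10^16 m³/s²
r₁ = 2.376 Gm = 2.376 × 10^9 m
r₂ = 8.223 Gm = 8.223 × 10^9 m
GM = 1.684 × 10^16 m³/s²
Transfer ellipse: a_t = (r₁ + r₂)/2 = 5.2995 × 10^9 m
Circular speed at r₁: v₁ = √(GM/r₁) = 2662.24 m/s
Transfer speed at r₁ (periapsis): v₁ₜ = √(GM(2/r₁ − 1/a_t)) = 3316.24 m/s
(a) ΔV₁ = v₁ₜ − v₁ = 653.993 m/s ≈ 654 m/s
Circular speed at r₂: v₂ = √(GM/r₂) = 1431.05 m/s
Transfer speed at r₂ (apoapsis): v₂ₜ = √(GM(2/r₂ − 1/a_t)) = 958.212 m/s
(b) ΔV₂ = v₂ − v₂ₜ = 472.841 m/s ≈ 472.8 m/s
(c) ΔV_total = ΔV₁ + ΔV₂ = 1126.83 m/s ≈ 1.127 km/s

Final answer:
(a) ΔV₁ = 654 m/s
(b) ΔV₂ = 472.8 m/s
(c) ΔV_total = 1.127 km/s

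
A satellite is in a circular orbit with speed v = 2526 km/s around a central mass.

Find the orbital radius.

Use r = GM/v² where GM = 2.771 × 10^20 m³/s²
v = 2526 km/s = 2.526 × 10^6 m/s
GM = 2.771 × 10^20 m³/s²
v² = 6.38068 × 10^12 m²/s²
r = GM/v² = (2.771 × 10^20) / (6.38068 × 10^12) = 4.3428 × 10^7 m ≈ 43.43 Mm

Final answer: 43.43 Mm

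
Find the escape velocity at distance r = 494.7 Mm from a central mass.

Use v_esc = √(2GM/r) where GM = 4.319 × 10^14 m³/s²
r = 494.7 Mm = 4.947 × 10^8 m
GM = 4.319 × 10^14 m³/s²
2GM/r = 2 × (4.319 × 10^14) / (4.947 × 10^8) = 1.74611 × 10^6 m²/s²
v_esc = √(2GM/r) = 1321.4 m/s ≈ 1.321 km/s

Final answer: 1.321 km/s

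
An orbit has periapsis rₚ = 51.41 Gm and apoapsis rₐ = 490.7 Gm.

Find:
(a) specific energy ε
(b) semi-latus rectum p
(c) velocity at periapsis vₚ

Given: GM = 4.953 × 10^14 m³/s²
rₚ = 51.41 Gm = 5.141 × 10^10 m
rₐ = 490.7 Gm = 4.907 × 10^11 m
GM = 4.953 × 10^14 m³/s²
a = (rₚ + rₐ)/2 = 2.71055 × 10^11 m
e = (rₐ − rₚ)/(rₐ + rₚ) = (4.3929 × 10^11) / (5.4211 × 10^11) = 0.810334
(a) 2a = 5.4211 × 10^11 m;  ε = −GM/(2a) = -913.652 J/kg ≈ -913.7 J/kg
(b) 1 − e² = 0.343359;  p = a(1 − e²) = 2.71055 × 10^11 × 0.343359 = 9.30693 × 10^10 m ≈ 93.07 Gm
(c) vₚ² = GM (2/rₚ − 1/a) = 4.953 × 10^14 × (3.89029 × 10^-11 − 3.68929 × 10^-12) = 17441.3 m²/s²;  vₚ = 132.066 m/s ≈ 132.1 m/s

Final answer:
(a) specific energy ε = -913.7 J/kg
(b) semi-latus rectum p = 93.07 Gm
(c) velocity at periapsis vₚ = 132.1 m/s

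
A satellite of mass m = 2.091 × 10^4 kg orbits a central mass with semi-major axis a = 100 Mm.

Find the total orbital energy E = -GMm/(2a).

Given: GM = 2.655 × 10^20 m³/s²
a = 100 Mm = 1 × 10^8 m
GM = 2.655 × 10^20 m³/s²
2a = 2 × 10^8 m
GMm = 2.655 × 10^20 × 20910 = 5.5516 × 10^24 m³·kg/s²
E = −GMm/(2a) = -2.7758 × 10^16 J ≈ -27.76 PJ

Final answer: -27.76 PJ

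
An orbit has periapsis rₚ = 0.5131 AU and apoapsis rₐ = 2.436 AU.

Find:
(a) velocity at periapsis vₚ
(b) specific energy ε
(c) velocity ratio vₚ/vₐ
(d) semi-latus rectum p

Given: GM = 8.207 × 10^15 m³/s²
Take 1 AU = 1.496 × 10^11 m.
rₚ = 0.5131 AU = 7.67598 × 10^10 m
rₐ = 2.436 AU = 3.64426 × 10^11 m
GM = 8.207 × 10^15 m³/s²
a = (rₚ + rₐ)/2 = 2.20593 × 10^11 m
e = (rₐ − rₚ)/(rₐ + rₚ) = (2.87666 × 10^11) / (4.41185 × 10^11) = 0.652029
(a) vₚ² = GM (2/rₚ − 1/a) = 8.207 × 10^15 × (2.60553 × 10^-11 − 4.53324 × 10^-12) = 176632 m²/s²;  vₚ = 420.276 m/s ≈ 420.3 m/s
(b) 2a = 4.41185 × 10^11 m;  ε = −GM/(2a) = -18602.2 J/kg ≈ -18.6 kJ/kg
(c) vₚ/vₐ = rₐ/rₚ (angular momentum) = (3.64426 × 10^11) / (7.67598 × 10^10) = 4.74761 ≈ 4.748
(d) 1 − e² = 0.574858;  p = a(1 − e²) = 2.20593 × 10^11 × 0.574858 = 1.26809 × 10^11 m ≈ 0.8477 AU

Final answer:
(a) velocity at periapsis vₚ = 420.3 m/s
(b) specific energy ε = -18.6 kJ/kg
(c) velocity ratio vₚ/vₐ = 4.748
(d) semi-latus rectum p = 0.8477 AU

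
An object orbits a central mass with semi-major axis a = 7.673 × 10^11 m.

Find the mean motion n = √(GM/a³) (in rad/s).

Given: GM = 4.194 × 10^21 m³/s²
a = 7.673 × 10^11 m
GM = 4.194 × 10^21 m³/s²
a³ = 4.51747 × 10^35 m³
GM/a³ = (4.194 × 10^21) / (4.51747 × 10^35) = 9.28395 × 10^-15 s⁻²
n = √(GM/a³) = 9.63533 × 10^-8 rad/s ≈ 9.635 × 10^-8 rad/s

Final answer: n = 9.635 × 10^-8 rad/s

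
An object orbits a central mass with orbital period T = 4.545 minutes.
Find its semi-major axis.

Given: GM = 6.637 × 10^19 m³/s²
T = 4.545 minutes = 272.7 s
GM = 6.637 × 10^19 m³/s²
Kepler's third law: a³ = GM T² / (4π²)
T² = 74365.3 s²
a³ = (6.637 × 10^19) × 74365.3 / (4π²) = 1.25021 × 10^23 m³
a = (a³)^(1/3) = 5.00028 × 10^7 m ≈ 50 Mm

Final answer: 50 Mm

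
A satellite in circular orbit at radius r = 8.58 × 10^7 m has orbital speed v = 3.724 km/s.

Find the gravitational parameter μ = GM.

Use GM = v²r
r = 8.58 × 10^7 m
v = 3.724 km/s = 3724 m/s
v² = 1.38682 × 10^7 m²/s²
GM = v²r = 1.38682 × 10^7 × 8.58 × 10^7 = 1.18989 × 10^15 m³/s²
GM ≈ 1.19 × 10^15 m³/s²

Final answer: GM = 1.19 × 10^15 m³/s²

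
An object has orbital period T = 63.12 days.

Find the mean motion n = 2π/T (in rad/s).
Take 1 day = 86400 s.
T = 63.12 days = 5.45357 × 10^6 s
n = 2π / (5.45357 × 10^6 s) = 1.15212 × 10^-6 rad/s ≈ 1.152 × 10^-6 rad/s

Final answer: n = 1.152 × 10^-6 rad/s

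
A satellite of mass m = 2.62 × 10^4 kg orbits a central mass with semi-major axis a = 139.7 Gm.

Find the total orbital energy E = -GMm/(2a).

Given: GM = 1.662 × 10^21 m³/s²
a = 139.7 Gm = 1.397 × 10^11 m
GM = 1.662 × 10^21 m³/s²
2a = 2.794 × 10^11 m
GMm = 1.662 × 10^21 × 26200 = 4.35444 × 10^25 m³·kg/s²
E = −GMm/(2a) = -1.5585 × 10^14 J ≈ -155.8 TJ

Final answer: -155.8 TJ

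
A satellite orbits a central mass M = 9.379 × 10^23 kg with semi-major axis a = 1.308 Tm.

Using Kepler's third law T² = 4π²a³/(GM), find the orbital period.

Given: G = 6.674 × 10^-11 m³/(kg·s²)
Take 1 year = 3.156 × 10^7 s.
M = 9.379 × 10^23 kg
GM = G × M = 6.674 × 10^-11 × 9.379 × 10^23 = 6.25954 × 10^13 m³/s²
a = 1.308 Tm = 1.308 × 10^12 m
a³ = 2.23781 × 10^36 m³
T = 2π √(a³/GM) = 2π √((2.23781 × 10^36) / (6.25954 × 10^13)) = 2π × 1.89078 × 10^11 s
T = 1.18801 × 10^12 s ≈ 3.764 × 10^4 years

Final answer: 3.764 × 10^4 years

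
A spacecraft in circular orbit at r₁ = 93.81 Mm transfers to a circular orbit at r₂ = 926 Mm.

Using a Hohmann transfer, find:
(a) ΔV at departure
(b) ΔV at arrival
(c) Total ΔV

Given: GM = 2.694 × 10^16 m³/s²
r₁ = 93.81 Mm = 9.381 × 10^7 m
r₂ = 926 Mm = 9.26 × 10^8 m
GM = 2.694 × 10^16 m³/s²
Transfer ellipse: a_t = (r₁ + r₂)/2 = 5.09905 × 10^8 m
Circular speed at r₁: v₁ = √(GM/r₁) = 16946.3 m/s
Transfer speed at r₁ (periapsis): v₁ₜ = √(GM(2/r₁ − 1/a_t)) = 22836.8 m/s
(a) ΔV₁ = v₁ₜ − v₁ = 5890.52 m/s ≈ 5.891 km/s
Circular speed at r₂: v₂ = √(GM/r₂) = 5393.78 m/s
Transfer speed at r₂ (apoapsis): v₂ₜ = √(GM(2/r₂ − 1/a_t)) = 2313.52 m/s
(b) ΔV₂ = v₂ − v₂ₜ = 3080.26 m/s ≈ 3.08 km/s
(c) ΔV_total = ΔV₁ + ΔV₂ = 8970.78 m/s ≈ 8.971 km/s

Final answer:
(a) ΔV₁ = 5.891 km/s
(b) ΔV₂ = 3.08 km/s
(c) ΔV_total = 8.971 km/s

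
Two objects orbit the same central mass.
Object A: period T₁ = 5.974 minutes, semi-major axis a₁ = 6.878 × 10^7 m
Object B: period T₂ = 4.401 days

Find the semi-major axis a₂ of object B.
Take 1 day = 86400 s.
T₁ = 5.974 minutes = 358.44 s
T₂ = 4.401 days = 380246 s
a₁ = 6.878 × 10^7 m
Kepler's third law: (T₂/T₁)² = (a₂/a₁)³  ⇒  a₂ = a₁ (T₂/T₁)^(2/3)
T₂/T₁ = 1060.84
(T₂/T₁)^(2/3) = 104.016
a₂ = 6.878 × 10^7 m × 104.016 = 7.1542 × 10^9 m ≈ 7.154 × 10^9 m

Final answer: a₂ = 7.154 × 10^9 m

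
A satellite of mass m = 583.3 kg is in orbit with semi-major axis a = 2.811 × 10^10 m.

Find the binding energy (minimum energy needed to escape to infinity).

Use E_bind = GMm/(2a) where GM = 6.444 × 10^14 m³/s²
a = 2.811 × 10^10 m
GM = 6.444 × 10^14 m³/s²
m = 583.3 kg
GMm = 6.444 × 10^14 × 583.3 = 3.75879 × 10^17 m³·kg/s²
2a = 5.622 × 10^10 m
E_bind = GMm/(2a) = 6.68585 × 10^6 J ≈ 6.686 MJ

Final answer: 6.686 MJ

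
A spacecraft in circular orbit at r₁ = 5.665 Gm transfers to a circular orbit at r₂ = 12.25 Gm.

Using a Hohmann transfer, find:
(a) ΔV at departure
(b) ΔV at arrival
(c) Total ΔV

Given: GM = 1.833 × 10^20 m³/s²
r₁ = 5.665 Gm = 5.665 × 10^9 m
r₂ = 12.25 Gm = 1.225 × 10^10 m
GM = 1.833 × 10^20 m³/s²
Transfer ellipse: a_t = (r₁ + r₂)/2 = 8.9575 × 10^9 m
Circular speed at r₁: v₁ = √(GM/r₁) = 179879 m/s
Transfer speed at r₁ (periapsis): v₁ₜ = √(GM(2/r₁ − 1/a_t)) = 210356 m/s
(a) ΔV₁ = v₁ₜ − v₁ = 30477.2 m/s ≈ 30.48 km/s
Circular speed at r₂: v₂ = √(GM/r₂) = 122324 m/s
Transfer speed at r₂ (apoapsis): v₂ₜ = √(GM(2/r₂ − 1/a_t)) = 97279.1 m/s
(b) ΔV₂ = v₂ − v₂ₜ = 25045.3 m/s ≈ 25.05 km/s
(c) ΔV_total = ΔV₁ + ΔV₂ = 55522.4 m/s ≈ 55.52 km/s

Final answer:
(a) ΔV₁ = 30.48 km/s
(b) ΔV₂ = 25.05 km/s
(c) ΔV_total = 55.52 km/s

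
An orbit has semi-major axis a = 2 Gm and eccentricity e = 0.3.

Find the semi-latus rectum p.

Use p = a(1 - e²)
a = 2 Gm = 2 × 10^9 m
e = 0.3,  e² = 0.09,  1 − e² = 0.91
p = a(1 − e²) = 2 × 10^9 m × 0.91 = 1.82 × 10^9 m ≈ 1.82 Gm

Final answer: p = 1.82 Gm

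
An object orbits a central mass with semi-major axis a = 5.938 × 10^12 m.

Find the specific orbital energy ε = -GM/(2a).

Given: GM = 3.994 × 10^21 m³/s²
a = 5.938 × 10^12 m
GM = 3.994 × 10^21 m³/s²
2a = 1.1876 × 10^13 m
ε = −GM/(2a) = -3.36309 × 10^8 J/kg ≈ -336.3 MJ/kg

Final answer: -336.3 MJ/kg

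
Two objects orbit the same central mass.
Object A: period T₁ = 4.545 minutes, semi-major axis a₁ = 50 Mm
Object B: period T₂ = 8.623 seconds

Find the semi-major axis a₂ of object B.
T₁ = 4.545 minutes = 272.7 s
T₂ = 8.623 seconds
a₁ = 50 Mm = 5 × 10^7 m
Kepler's third law: (T₂/T₁)² = (a₂/a₁)³  ⇒  a₂ = a₁ (T₂/T₁)^(2/3)
T₂/T₁ = 0.0316208
(T₂/T₁)^(2/3) = 0.0999959
a₂ = 5 × 10^7 m × 0.0999959 = 4.99979 × 10^6 m ≈ 5 Mm

Final answer: a₂ = 5 Mm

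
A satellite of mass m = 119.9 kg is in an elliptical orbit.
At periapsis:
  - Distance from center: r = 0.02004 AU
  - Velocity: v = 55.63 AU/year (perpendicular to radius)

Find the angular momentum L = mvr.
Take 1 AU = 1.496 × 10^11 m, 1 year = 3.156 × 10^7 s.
r = 0.02004 AU = 2.99798 × 10^9 m
v = 55.63 AU/year = 263696 m/s
vr = 263696 × 2.99798 × 10^9 = 7.90557 × 10^14 m²/s
L = m × vr = 119.9 × 7.90557 × 10^14 = 9.47877 × 10^16 kg·m²/s ≈ 9.479 × 10^16 kg·m²/s

Final answer: L = 9.479 × 10^16 kg·m²/s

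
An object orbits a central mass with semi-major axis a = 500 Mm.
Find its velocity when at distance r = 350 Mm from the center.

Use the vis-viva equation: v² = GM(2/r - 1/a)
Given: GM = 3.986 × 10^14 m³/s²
a = 500 Mm = 5 × 10^8 m
r = 350 Mm = 3.5 × 10^8 m
GM = 3.986 × 10^14 m³/s²
2/r − 1/a = 5.71429 × 10^-9 − 2 × 10^-9 = 3.71429 × 10^-9 m⁻¹
v² = GM (2/r − 1/a) = 1.48051 × 10^6 m²/s²
v = 1216.76 m/s ≈ 1.217 km/s

Final answer: 1.217 km/s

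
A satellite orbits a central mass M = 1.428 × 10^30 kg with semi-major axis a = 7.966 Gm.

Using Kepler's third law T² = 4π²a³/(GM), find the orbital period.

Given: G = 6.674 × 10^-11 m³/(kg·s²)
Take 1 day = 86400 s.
M = 1.428 × 10^30 kg
GM = G × M = 6.674 × 10^-11 × 1.428 × 10^30 = 9.53047 × 10^19 m³/s²
a = 7.966 Gm = 7.966 × 10^9 m
a³ = 5.055 × 10^29 m³
T = 2π √(a³/GM) = 2π √((5.055 × 10^29) / (9.53047 × 10^19)) = 2π × 72828.8 s
T = 457597 s ≈ 5.296 days

Final answer: 5.296 days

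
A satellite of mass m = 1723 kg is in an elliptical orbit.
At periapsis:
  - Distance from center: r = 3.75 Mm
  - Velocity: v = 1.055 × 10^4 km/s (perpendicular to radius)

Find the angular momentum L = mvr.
r = 3.75 Mm = 3.75 × 10^6 m
v = 1.055 × 10^4 km/s = 1.055 × 10^7 m/s
vr = 1.055 × 10^7 × 3.75 × 10^6 = 3.95625 × 10^13 m²/s
L = m × vr = 1723 × 3.95625 × 10^13 = 6.81662 × 10^16 kg·m²/s ≈ 6.817 × 10^16 kg·m²/s

Final answer: L = 6.817 × 10^16 kg·m²/s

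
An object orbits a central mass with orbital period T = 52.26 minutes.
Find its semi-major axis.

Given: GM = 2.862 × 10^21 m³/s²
T = 52.26 minutes = 3135.6 s
GM = 2.862 × 10^21 m³/s²
Kepler's third law: a³ = GM T² / (4π²)
T² = 9.83199 × 10^6 s²
a³ = (2.862 × 10^21) × (9.83199 × 10^6) / (4π²) = 7.12773 × 10^26 m³
a = (a³)^(1/3) = 8.93272 × 10^8 m ≈ 893.3 Mm

Final answer: 893.3 Mm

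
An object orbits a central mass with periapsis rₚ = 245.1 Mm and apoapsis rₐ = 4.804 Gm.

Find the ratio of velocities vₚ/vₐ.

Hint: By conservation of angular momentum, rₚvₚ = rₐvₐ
rₚ = 245.1 Mm = 2.451 × 10^8 m
rₐ = 4.804 Gm = 4.804 × 10^9 m
rₚvₚ = rₐvₐ  ⇒  vₚ/vₐ = rₐ/rₚ
vₚ/vₐ = (4.804 × 10^9) / (2.451 × 10^8) = 19.6002

Final answer: vₚ/vₐ = 19.6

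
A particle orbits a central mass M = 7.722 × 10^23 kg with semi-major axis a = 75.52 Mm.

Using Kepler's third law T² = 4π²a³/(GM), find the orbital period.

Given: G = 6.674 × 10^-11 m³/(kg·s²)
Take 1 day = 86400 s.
M = 7.722 × 10^23 kg
GM = G × M = 6.674 × 10^-11 × 7.722 × 10^23 = 5.15366 × 10^13 m³/s²
a = 75.52 Mm = 7.552 × 10^7 m
a³ = 4.30711 × 10^23 m³
T = 2π √(a³/GM) = 2π √((4.30711 × 10^23) / (5.15366 × 10^13)) = 2π × 91418.7 s
T = 574401 s ≈ 6.648 days

Final answer: 6.648 days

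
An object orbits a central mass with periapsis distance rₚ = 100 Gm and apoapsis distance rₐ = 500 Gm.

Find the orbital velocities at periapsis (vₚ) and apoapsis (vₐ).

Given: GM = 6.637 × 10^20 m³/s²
rₚ = 100 Gm = 1 × 10^11 m
rₐ = 500 Gm = 5 × 10^11 m
GM = 6.637 × 10^20 m³/s²
a = (rₚ + rₐ)/2 = 3 × 10^11 m
Vis-viva: v² = GM (2/r − 1/a)
vₚ² = 6.637 × 10^20 × (2 × 10^-11 − 3.33333 × 10^-12) = 1.10617 × 10^10 m²/s²
vₚ = 105174 m/s ≈ 105.2 km/s
vₐ² = 6.637 × 10^20 × (4 × 10^-12 − 3.33333 × 10^-12) = 4.42467 × 10^8 m²/s²
vₐ = 21034.9 m/s ≈ 21.03 km/s

Final answer: vₚ = 105.2 km/s, vₐ = 21.03 km/s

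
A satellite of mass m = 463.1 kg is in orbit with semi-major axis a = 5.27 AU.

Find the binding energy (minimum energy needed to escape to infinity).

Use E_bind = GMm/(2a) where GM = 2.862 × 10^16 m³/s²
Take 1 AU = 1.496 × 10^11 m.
a = 5.27 AU = 7.88392 × 10^11 m
GM = 2.862 × 10^16 m³/s²
m = 463.1 kg
GMm = 2.862 × 10^16 × 463.1 = 1.32539 × 10^19 m³·kg/s²
2a = 1.57678 × 10^12 m
E_bind = GMm/(2a) = 8.40567 × 10^6 J ≈ 8.406 MJ

Final answer: 8.406 MJ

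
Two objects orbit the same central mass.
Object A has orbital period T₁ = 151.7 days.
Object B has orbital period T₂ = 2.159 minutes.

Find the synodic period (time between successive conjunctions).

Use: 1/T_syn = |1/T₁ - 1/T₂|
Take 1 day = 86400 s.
T₁ = 151.7 days = 1.31069 × 10^7 s
T₂ = 2.159 minutes = 129.54 s
1/T₁ = 7.62958 × 10^-8 s⁻¹
1/T₂ = 0.00771962 s⁻¹
|1/T₁ − 1/T₂| = 0.00771955 s⁻¹
T_syn = 1 / |1/T₁ − 1/T₂| = 129.541 s ≈ 2.159 minutes

Final answer: T_syn = 2.159 minutes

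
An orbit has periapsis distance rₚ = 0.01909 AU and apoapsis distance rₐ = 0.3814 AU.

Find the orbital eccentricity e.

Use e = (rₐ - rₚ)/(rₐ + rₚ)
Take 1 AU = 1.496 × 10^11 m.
rₚ = 0.01909 AU = 2.85586 × 10^9 m
rₐ = 0.3814 AU = 5.70574 × 10^10 m
rₐ − rₚ = 5.42016 × 10^10 m
rₐ + rₚ = 5.99133 × 10^10 m
e = (rₐ − rₚ)/(rₐ + rₚ) = 0.904667

Final answer: e = 0.9047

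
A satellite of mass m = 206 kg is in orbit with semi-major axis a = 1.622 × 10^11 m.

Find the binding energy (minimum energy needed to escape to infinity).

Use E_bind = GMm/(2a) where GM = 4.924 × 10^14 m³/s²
a = 1.622 × 10^11 m
GM = 4.924 × 10^14 m³/s²
m = 206 kg
GMm = 4.924 × 10^14 × 206 = 1.01434 × 10^17 m³·kg/s²
2a = 3.244 × 10^11 m
E_bind = GMm/(2a) = 312683 J ≈ 312.7 kJ

Final answer: 312.7 kJ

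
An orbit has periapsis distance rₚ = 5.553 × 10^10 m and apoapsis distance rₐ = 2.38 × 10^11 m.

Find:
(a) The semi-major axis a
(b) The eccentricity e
rₚ = 5.553 × 10^10 m
rₐ = 2.38 × 10^11 m
(a) a = (rₚ + rₐ)/2 = 1.46765 × 10^11 m ≈ 1.468 × 10^11 m
(b) e = (rₐ − rₚ)/(rₐ + rₚ) = (1.8247 × 10^11) / (2.9353 × 10^11) = 0.62164

Final answer:
(a) a = 1.468 × 10^11 m
(b) e = 0.6216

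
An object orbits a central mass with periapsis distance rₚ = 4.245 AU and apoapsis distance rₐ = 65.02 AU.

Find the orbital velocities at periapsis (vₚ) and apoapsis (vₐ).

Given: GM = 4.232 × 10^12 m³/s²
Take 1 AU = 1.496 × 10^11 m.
rₚ = 4.245 AU = 6.35052 × 10^11 m
rₐ = 65.02 AU = 9.72699 × 10^12 m
GM = 4.232 × 10^12 m³/s²
a = (rₚ + rₐ)/2 = 5.18102 × 10^12 m
Vis-viva: v² = GM (2/r − 1/a)
vₚ² = 4.232 × 10^12 × (3.14935 × 10^-12 − 1.93012 × 10^-13) = 12.5112 m²/s²
vₚ = 3.53712 m/s ≈ 3.537 m/s
vₐ² = 4.232 × 10^12 × (2.05613 × 10^-13 − 1.93012 × 10^-13) = 0.0533287 m²/s²
vₐ = 0.23093 m/s ≈ 0.2309 m/s

Final answer: vₚ = 3.537 m/s, vₐ = 0.2309 m/s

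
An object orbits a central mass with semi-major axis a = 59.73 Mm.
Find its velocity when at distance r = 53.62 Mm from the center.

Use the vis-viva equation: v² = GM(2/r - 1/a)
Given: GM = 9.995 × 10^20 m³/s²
a = 59.73 Mm = 5.973 × 10^7 m
r = 53.62 Mm = 5.362 × 10^7 m
GM = 9.995 × 10^20 m³/s²
2/r − 1/a = 3.72995 × 10^-8 − 1.6742 × 10^-8 = 2.05575 × 10^-8 m⁻¹
v² = GM (2/r − 1/a) = 2.05472 × 10^13 m²/s²
v = 4.53291 × 10^6 m/s ≈ 4533 km/s

Final answer: 4533 km/s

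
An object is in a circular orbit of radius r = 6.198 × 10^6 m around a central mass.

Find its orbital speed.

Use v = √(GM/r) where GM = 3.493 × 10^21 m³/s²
r = 6.198 × 10^6 m
GM = 3.493 × 10^21 m³/s²
GM/r = (3.493 × 10^21) / (6.198 × 10^6) = 5.63569 × 10^14 m²/s²
v = √(GM/r) = 2.37396 × 10^7 m/s ≈ 2.374 × 10^4 km/s

Final answer: 2.374 × 10^4 km/s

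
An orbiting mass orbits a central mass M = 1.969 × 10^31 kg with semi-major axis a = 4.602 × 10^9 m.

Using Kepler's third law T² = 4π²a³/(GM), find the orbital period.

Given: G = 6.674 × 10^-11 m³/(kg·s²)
M = 1.969 × 10^31 kg
GM = G × M = 6.674 × 10^-11 × 1.969 × 10^31 = 1.31411 × 10^21 m³/s²
a = 4.602 × 10^9 m
a³ = 9.7463 × 10^28 m³
T = 2π √(a³/GM) = 2π √((9.7463 × 10^28) / (1.31411 × 10^21)) = 2π × 8612 s
T = 54110.8 s ≈ 15.03 hours

Final answer: 15.03 hours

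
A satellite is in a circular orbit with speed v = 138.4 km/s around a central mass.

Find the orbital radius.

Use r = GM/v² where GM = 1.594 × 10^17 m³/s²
v = 138.4 km/s = 138400 m/s
GM = 1.594 × 10^17 m³/s²
v² = 1.91546 × 10^10 m²/s²
r = GM/v² = (1.594 × 10^17) / (1.91546 × 10^10) = 8.32178 × 10^6 m ≈ 8.322 Mm

Final answer: 8.322 Mm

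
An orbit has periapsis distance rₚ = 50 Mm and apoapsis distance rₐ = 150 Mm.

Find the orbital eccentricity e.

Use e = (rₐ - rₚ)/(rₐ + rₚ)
rₚ = 50 Mm = 5 × 10^7 m
rₐ = 150 Mm = 1.5 × 10^8 m
rₐ − rₚ = 1 × 10^8 m
rₐ + rₚ = 2 × 10^8 m
e = (rₐ − rₚ)/(rₐ + rₚ) = 0.5

Final answer: e = 0.5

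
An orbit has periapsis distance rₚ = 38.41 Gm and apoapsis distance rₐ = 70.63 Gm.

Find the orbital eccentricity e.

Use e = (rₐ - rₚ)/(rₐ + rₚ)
rₚ = 38.41 Gm = 3.841 × 10^10 m
rₐ = 70.63 Gm = 7.063 × 10^10 m
rₐ − rₚ = 3.222 × 10^10 m
rₐ + rₚ = 1.0904 × 10^11 m
e = (rₐ − rₚ)/(rₐ + rₚ) = 0.295488

Final answer: e = 0.2955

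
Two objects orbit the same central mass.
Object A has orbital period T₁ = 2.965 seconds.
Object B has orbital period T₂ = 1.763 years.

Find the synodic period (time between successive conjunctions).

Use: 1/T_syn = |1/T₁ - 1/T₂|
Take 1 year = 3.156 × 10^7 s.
T₁ = 2.965 seconds
T₂ = 1.763 years = 5.56403 × 10^7 s
1/T₁ = 0.337268 s⁻¹
1/T₂ = 1.79726 × 10^-8 s⁻¹
|1/T₁ − 1/T₂| = 0.337268 s⁻¹
T_syn = 1 / |1/T₁ − 1/T₂| = 2.965 s ≈ 2.965 seconds

Final answer: T_syn = 2.965 seconds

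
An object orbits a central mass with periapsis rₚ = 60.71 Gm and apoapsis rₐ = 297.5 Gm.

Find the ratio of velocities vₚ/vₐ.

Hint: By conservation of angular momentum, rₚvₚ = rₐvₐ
rₚ = 60.71 Gm = 6.071 × 10^10 m
rₐ = 297.5 Gm = 2.975 × 10^11 m
rₚvₚ = rₐvₐ  ⇒  vₚ/vₐ = rₐ/rₚ
vₚ/vₐ = (2.975 × 10^11) / (6.071 × 10^10) = 4.90035

Final answer: vₚ/vₐ = 4.9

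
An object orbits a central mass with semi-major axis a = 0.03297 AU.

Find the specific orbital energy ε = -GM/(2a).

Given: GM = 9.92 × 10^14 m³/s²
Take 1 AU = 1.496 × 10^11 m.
a = 0.03297 AU = 4.93231 × 10^9 m
GM = 9.92 × 10^14 m³/s²
2a = 9.86462 × 10^9 m
ε = −GM/(2a) = -100561 J/kg ≈ -100.6 kJ/kg

Final answer: -100.6 kJ/kg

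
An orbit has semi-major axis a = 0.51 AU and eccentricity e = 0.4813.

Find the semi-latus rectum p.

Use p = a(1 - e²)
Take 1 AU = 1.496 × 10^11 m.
a = 0.51 AU = 7.6296 × 10^10 m
e = 0.4813,  e² = 0.23165,  1 − e² = 0.76835
p = a(1 − e²) = 7.6296 × 10^10 m × 0.76835 = 5.86221 × 10^10 m ≈ 0.3919 AU

Final answer: p = 0.3919 AU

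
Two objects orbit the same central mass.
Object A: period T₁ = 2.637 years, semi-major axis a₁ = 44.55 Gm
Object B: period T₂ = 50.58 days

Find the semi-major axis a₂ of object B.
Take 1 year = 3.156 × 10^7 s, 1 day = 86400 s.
T₁ = 2.637 years = 8.32237 × 10^7 s
T₂ = 50.58 days = 4.37011 × 10^6 s
a₁ = 44.55 Gm = 4.455 × 10^10 m
Kepler's third law: (T₂/T₁)² = (a₂/a₁)³  ⇒  a₂ = a₁ (T₂/T₁)^(2/3)
T₂/T₁ = 0.0525104
(T₂/T₁)^(2/3) = 0.140227
a₂ = 4.455 × 10^10 m × 0.140227 = 6.24709 × 10^9 m ≈ 6.247 Gm

Final answer: a₂ = 6.247 Gm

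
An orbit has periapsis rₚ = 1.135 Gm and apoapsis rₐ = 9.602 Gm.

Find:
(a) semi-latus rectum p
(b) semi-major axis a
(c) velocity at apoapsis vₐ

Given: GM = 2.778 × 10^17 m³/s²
rₚ = 1.135 Gm = 1.135 × 10^9 m
rₐ = 9.602 Gm = 9.602 × 10^9 m
GM = 2.778 × 10^17 m³/s²
a = (rₚ + rₐ)/2 = 5.3685 × 10^9 m
e = (rₐ − rₚ)/(rₐ + rₚ) = (8.467 × 10^9) / (1.0737 × 10^10) = 0.788582
(a) 1 − e² = 0.378139;  p = a(1 − e²) = 5.3685 × 10^9 × 0.378139 = 2.03004 × 10^9 m ≈ 2.03 Gm
(b) a = 5.3685 × 10^9 m ≈ 5.369 Gm
(c) vₐ² = GM (2/rₐ − 1/a) = 2.778 × 10^17 × (2.0829 × 10^-10 − 1.86272 × 10^-10) = 6.11665 × 10^6 m²/s²;  vₐ = 2473.19 m/s ≈ 2.473 km/s

Final answer:
(a) semi-latus rectum p = 2.03 Gm
(b) semi-major axis a = 5.369 Gm
(c) velocity at apoapsis vₐ = 2.473 km/s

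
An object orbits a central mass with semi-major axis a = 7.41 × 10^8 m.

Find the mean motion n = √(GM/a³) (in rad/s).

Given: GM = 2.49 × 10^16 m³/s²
a = 7.41 × 10^8 m
GM = 2.49 × 10^16 m³/s²
a³ = 4.06869 × 10^26 m³
GM/a³ = (2.49 × 10^16) / (4.06869 × 10^26) = 6.11991 × 10^-11 s⁻²
n = √(GM/a³) = 7.82298 × 10^-6 rad/s ≈ 7.823 × 10^-6 rad/s

Final answer: n = 7.823 × 10^-6 rad/s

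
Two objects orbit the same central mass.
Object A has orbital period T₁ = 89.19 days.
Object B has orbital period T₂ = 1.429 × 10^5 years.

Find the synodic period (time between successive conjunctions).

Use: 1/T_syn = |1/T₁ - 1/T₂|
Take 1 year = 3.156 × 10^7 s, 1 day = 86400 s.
T₁ = 89.19 days = 7.70602 × 10^6 s
T₂ = 1.429 × 10^5 years = 4.50992 × 10^12 s
1/T₁ = 1.29769 × 10^-7 s⁻¹
1/T₂ = 2.21733 × 10^-13 s⁻¹
|1/T₁ − 1/T₂| = 1.29769 × 10^-7 s⁻¹
T_syn = 1 / |1/T₁ − 1/T₂| = 7.70603 × 10^6 s ≈ 89.19 days

Final answer: T_syn = 89.19 days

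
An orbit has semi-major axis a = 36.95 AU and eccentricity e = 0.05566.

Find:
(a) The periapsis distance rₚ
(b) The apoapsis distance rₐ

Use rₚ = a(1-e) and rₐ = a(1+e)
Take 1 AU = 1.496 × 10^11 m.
a = 36.95 AU = 5.52772 × 10^12 m
e = 0.05566:  1 − e = 0.94434,  1 + e = 1.05566
(a) rₚ = a(1 − e) = 5.52772 × 10^12 m × 0.94434 = 5.22005 × 10^12 m ≈ 34.89 AU
(b) rₐ = a(1 + e) = 5.52772 × 10^12 m × 1.05566 = 5.83539 × 10^12 m ≈ 39.01 AU

Final answer:
(a) rₚ = 34.89 AU
(b) rₐ = 39.01 AU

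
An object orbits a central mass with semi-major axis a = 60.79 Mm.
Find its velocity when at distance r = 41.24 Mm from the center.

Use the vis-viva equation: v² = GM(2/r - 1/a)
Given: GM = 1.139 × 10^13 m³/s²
a = 60.79 Mm = 6.079 × 10^7 m
r = 41.24 Mm = 4.124 × 10^7 m
GM = 1.139 × 10^13 m³/s²
2/r − 1/a = 4.84966 × 10^-8 − 1.64501 × 10^-8 = 3.20465 × 10^-8 m⁻¹
v² = GM (2/r − 1/a) = 365010 m²/s²
v = 604.161 m/s ≈ 604.2 m/s

Final answer: 604.2 m/s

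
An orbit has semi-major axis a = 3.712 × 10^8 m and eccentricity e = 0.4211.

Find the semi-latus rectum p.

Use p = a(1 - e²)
a = 3.712 × 10^8 m
e = 0.4211,  e² = 0.177325,  1 − e² = 0.822675
p = a(1 − e²) = 3.712 × 10^8 m × 0.822675 = 3.05377 × 10^8 m ≈ 3.054 × 10^8 m

Final answer: p = 3.054 × 10^8 m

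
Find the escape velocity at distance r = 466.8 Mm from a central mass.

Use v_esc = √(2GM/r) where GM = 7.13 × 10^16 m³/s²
r = 466.8 Mm = 4.668 × 10^8 m
GM = 7.13 × 10^16 m³/s²
2GM/r = 2 × (7.13 × 10^16) / (4.668 × 10^8) = 3.05484 × 10^8 m²/s²
v_esc = √(2GM/r) = 17478.1 m/s ≈ 17.48 km/s

Final answer: 17.48 km/s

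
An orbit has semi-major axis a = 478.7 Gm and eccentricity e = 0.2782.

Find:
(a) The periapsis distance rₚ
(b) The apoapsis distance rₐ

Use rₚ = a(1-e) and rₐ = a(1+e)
a = 478.7 Gm = 4.787 × 10^11 m
e = 0.2782:  1 − e = 0.7218,  1 + e = 1.2782
(a) rₚ = a(1 − e) = 4.787 × 10^11 m × 0.7218 = 3.45526 × 10^11 m ≈ 345.5 Gm
(b) rₐ = a(1 + e) = 4.787 × 10^11 m × 1.2782 = 6.11874 × 10^11 m ≈ 611.9 Gm

Final answer:
(a) rₚ = 345.5 Gm
(b) rₐ = 611.9 Gm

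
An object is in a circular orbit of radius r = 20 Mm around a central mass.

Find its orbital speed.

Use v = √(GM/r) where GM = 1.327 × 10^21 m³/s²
r = 20 Mm = 2 × 10^7 m
GM = 1.327 × 10^21 m³/s²
GM/r = (1.327 × 10^21) / (2 × 10^7) = 6.635 × 10^13 m²/s²
v = √(GM/r) = 8.14555 × 10^6 m/s ≈ 8146 km/s

Final answer: 8146 km/s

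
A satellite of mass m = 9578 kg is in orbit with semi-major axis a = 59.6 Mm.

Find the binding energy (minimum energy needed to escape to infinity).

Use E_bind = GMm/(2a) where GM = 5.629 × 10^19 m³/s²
a = 59.6 Mm = 5.96 × 10^7 m
GM = 5.629 × 10^19 m³/s²
m = 9578 kg
GMm = 5.629 × 10^19 × 9578 = 5.39146 × 10^23 m³·kg/s²
2a = 1.192 × 10^8 m
E_bind = GMm/(2a) = 4.52303 × 10^15 J ≈ 4.523 PJ

Final answer: 4.523 PJ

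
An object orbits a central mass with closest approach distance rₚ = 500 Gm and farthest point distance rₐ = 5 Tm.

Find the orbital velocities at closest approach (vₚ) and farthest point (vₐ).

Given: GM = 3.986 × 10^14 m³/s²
rₚ = 500 Gm = 5 × 10^11 m
rₐ = 5 Tm = 5 × 10^12 m
GM = 3.986 × 10^14 m³/s²
a = (rₚ + rₐ)/2 = 2.75 × 10^12 m
Vis-viva: v² = GM (2/r − 1/a)
vₚ² = 3.986 × 10^14 × (4 × 10^-12 − 3.63636 × 10^-13) = 1449.45 m²/s²
vₚ = 38.0717 m/s ≈ 38.07 m/s
vₐ² = 3.986 × 10^14 × (4 × 10^-13 − 3.63636 × 10^-13) = 14.4945 m²/s²
vₐ = 3.80717 m/s ≈ 3.807 m/s

Final answer: vₚ = 38.07 m/s, vₐ = 3.807 m/s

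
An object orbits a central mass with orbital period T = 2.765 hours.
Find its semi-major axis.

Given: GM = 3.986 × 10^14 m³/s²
T = 2.765 hours = 9954 s
GM = 3.986 × 10^14 m³/s²
Kepler's third law: a³ = GM T² / (4π²)
T² = 9.90821 × 10^7 s²
a³ = (3.986 × 10^14) × (9.90821 × 10^7) / (4π²) = 1.0004 × 10^21 m³
a = (a³)^(1/3) = 1.00013 × 10^7 m ≈ 10 Mm

Final answer: 10 Mm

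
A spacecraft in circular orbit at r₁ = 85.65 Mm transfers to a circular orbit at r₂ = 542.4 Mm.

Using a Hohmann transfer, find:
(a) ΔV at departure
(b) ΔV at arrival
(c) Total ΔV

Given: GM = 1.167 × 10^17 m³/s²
r₁ = 85.65 Mm = 8.565 × 10^7 m
r₂ = 542.4 Mm = 5.424 × 10^8 m
GM = 1.167 × 10^17 m³/s²
Transfer ellipse: a_t = (r₁ + r₂)/2 = 3.14025 × 10^8 m
Circular speed at r₁: v₁ = √(GM/r₁) = 36912.4 m/s
Transfer speed at r₁ (periapsis): v₁ₜ = √(GM(2/r₁ − 1/a_t)) = 48512 m/s
(a) ΔV₁ = v₁ₜ − v₁ = 11599.7 m/s ≈ 11.6 km/s
Circular speed at r₂: v₂ = √(GM/r₂) = 14668.2 m/s
Transfer speed at r₂ (apoapsis): v₂ₜ = √(GM(2/r₂ − 1/a_t)) = 7660.5 m/s
(b) ΔV₂ = v₂ − v₂ₜ = 7007.66 m/s ≈ 7.008 km/s
(c) ΔV_total = ΔV₁ + ΔV₂ = 18607.3 m/s ≈ 18.61 km/s

Final answer:
(a) ΔV₁ = 11.6 km/s
(b) ΔV₂ = 7.008 km/s
(c) ΔV_total = 18.61 km/s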